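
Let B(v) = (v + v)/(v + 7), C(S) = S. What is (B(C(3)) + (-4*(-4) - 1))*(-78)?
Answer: -6084/5 ≈ -1216.8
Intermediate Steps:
B(v) = 2*v/(7 + v) (B(v) = (2*v)/(7 + v) = 2*v/(7 + v))
(B(C(3)) + (-4*(-4) - 1))*(-78) = (2*3/(7 + 3) + (-4*(-4) - 1))*(-78) = (2*3/10 + (16 - 1))*(-78) = (2*3*(1/10) + 15)*(-78) = (3/5 + 15)*(-78) = (78/5)*(-78) = -6084/5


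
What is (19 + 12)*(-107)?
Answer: -3317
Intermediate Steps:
(19 + 12)*(-107) = 31*(-107) = -3317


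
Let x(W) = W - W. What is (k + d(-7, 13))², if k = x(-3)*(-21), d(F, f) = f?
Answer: 169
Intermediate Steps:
x(W) = 0
k = 0 (k = 0*(-21) = 0)
(k + d(-7, 13))² = (0 + 13)² = 13² = 169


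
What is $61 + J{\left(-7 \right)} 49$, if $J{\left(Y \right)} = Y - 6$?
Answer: $-576$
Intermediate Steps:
$J{\left(Y \right)} = -6 + Y$
$61 + J{\left(-7 \right)} 49 = 61 + \left(-6 - 7\right) 49 = 61 - 637 = -576$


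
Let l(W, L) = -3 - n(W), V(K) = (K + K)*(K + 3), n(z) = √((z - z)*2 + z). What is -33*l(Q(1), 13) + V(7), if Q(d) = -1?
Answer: 239 + 33*I ≈ 239.0 + 33.0*I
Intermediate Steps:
n(z) = √z (n(z) = √(0*2 + z) = √(0 + z) = √z)
V(K) = 2*K*(3 + K) (V(K) = (2*K)*(3 + K) = 2*K*(3 + K))
l(W, L) = -3 - √W
-33*l(Q(1), 13) + V(7) = -33*(-3 - √(-1)) + 2*7*(3 + 7) = -33*(-3 - I) + 2*7*10 = (99 + 33*I) + 140 = 239 + 33*I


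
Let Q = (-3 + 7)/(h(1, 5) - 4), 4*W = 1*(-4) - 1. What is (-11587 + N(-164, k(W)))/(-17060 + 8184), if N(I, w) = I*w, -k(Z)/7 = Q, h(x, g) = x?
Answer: 39353/26628 ≈ 1.4779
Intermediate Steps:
W = -5/4 (W = (1*(-4) - 1)/4 = (-4 - 1)/4 = (¼)*(-5) = -5/4 ≈ -1.2500)
Q = -4/3 (Q = (-3 + 7)/(1 - 4) = 4/(-3) = 4*(-⅓) = -4/3 ≈ -1.3333)
k(Z) = 28/3 (k(Z) = -7*(-4/3) = 28/3)
(-11587 + N(-164, k(W)))/(-17060 + 8184) = (-11587 - 164*28/3)/(-17060 + 8184) = (-11587 - 4592/3)/(-8876) = -39353/3*(-1/8876) = 39353/26628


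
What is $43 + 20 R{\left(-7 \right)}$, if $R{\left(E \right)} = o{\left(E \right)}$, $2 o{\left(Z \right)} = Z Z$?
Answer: $533$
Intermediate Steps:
$o{\left(Z \right)} = \frac{Z^{2}}{2}$ ($o{\left(Z \right)} = \frac{Z Z}{2} = \frac{Z^{2}}{2}$)
$R{\left(E \right)} = \frac{E^{2}}{2}$
$43 + 20 R{\left(-7 \right)} = 43 + 20 \frac{\left(-7\right)^{2}}{2} = 43 + 20 \cdot \frac{1}{2} \cdot 49 = 43 + 20 \cdot \frac{49}{2} = 43 + 490 = 533$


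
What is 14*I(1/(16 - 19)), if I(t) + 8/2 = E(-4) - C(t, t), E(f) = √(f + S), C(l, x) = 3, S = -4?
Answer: -98 + 28*I*√2 ≈ -98.0 + 39.598*I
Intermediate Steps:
E(f) = √(-4 + f) (E(f) = √(f - 4) = √(-4 + f))
I(t) = -7 + 2*I*√2 (I(t) = -4 + (√(-4 - 4) - 1*3) = -4 + (√(-8) - 3) = -4 + (2*I*√2 - 3) = -4 + (-3 + 2*I*√2) = -7 + 2*I*√2)
14*I(1/(16 - 19)) = 14*(-7 + 2*I*√2) = -98 + 28*I*√2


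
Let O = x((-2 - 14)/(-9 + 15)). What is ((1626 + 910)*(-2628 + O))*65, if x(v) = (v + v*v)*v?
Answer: -11749135840/27 ≈ -4.3515e+8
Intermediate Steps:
x(v) = v*(v + v²) (x(v) = (v + v²)*v = v*(v + v²))
O = -320/27 (O = ((-2 - 14)/(-9 + 15))²*(1 + (-2 - 14)/(-9 + 15)) = (-16/6)²*(1 - 16/6) = (-16*⅙)²*(1 - 16*⅙) = (-8/3)²*(1 - 8/3) = (64/9)*(-5/3) = -320/27 ≈ -11.852)
((1626 + 910)*(-2628 + O))*65 = ((1626 + 910)*(-2628 - 320/27))*65 = (2536*(-71276/27))*65 = -180755936/27*65 = -11749135840/27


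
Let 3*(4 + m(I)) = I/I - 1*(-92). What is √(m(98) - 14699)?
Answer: 4*I*√917 ≈ 121.13*I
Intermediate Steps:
m(I) = 27 (m(I) = -4 + (I/I - 1*(-92))/3 = -4 + (1 + 92)/3 = -4 + (⅓)*93 = -4 + 31 = 27)
√(m(98) - 14699) = √(27 - 14699) = √(-14672) = 4*I*√917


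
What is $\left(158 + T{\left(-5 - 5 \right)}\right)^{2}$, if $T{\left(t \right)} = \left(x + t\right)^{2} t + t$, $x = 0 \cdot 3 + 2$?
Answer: $242064$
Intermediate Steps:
$x = 2$ ($x = 0 + 2 = 2$)
$T{\left(t \right)} = t + t \left(2 + t\right)^{2}$ ($T{\left(t \right)} = \left(2 + t\right)^{2} t + t = t \left(2 + t\right)^{2} + t = t + t \left(2 + t\right)^{2}$)
$\left(158 + T{\left(-5 - 5 \right)}\right)^{2} = \left(158 + \left(-5 - 5\right) \left(1 + \left(2 - 10\right)^{2}\right)\right)^{2} = \left(158 - 10 \left(1 + \left(2 - 10\right)^{2}\right)\right)^{2} = \left(158 - 10 \left(1 + \left(-8\right)^{2}\right)\right)^{2} = \left(158 - 10 \left(1 + 64\right)\right)^{2} = \left(158 - 650\right)^{2} = \left(-492\right)^{2} = 242064$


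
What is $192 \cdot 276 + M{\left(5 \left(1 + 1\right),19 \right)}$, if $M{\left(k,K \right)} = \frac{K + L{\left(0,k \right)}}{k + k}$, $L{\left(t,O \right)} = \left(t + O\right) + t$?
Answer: $\frac{1059869}{20} \approx 52993.0$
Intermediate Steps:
$L{\left(t,O \right)} = O + 2 t$ ($L{\left(t,O \right)} = \left(O + t\right) + t = O + 2 t$)
$M{\left(k,K \right)} = \frac{K + k}{2 k}$ ($M{\left(k,K \right)} = \frac{K + \left(k + 2 \cdot 0\right)}{k + k} = \frac{K + \left(k + 0\right)}{2 k} = \left(K + k\right) \frac{1}{2 k} = \frac{K + k}{2 k}$)
$192 \cdot 276 + M{\left(5 \left(1 + 1\right),19 \right)} = 192 \cdot 276 + \frac{19 + 5 \left(1 + 1\right)}{2 \cdot 5 \left(1 + 1\right)} = 52992 + \frac{19 + 5 \cdot 2}{2 \cdot 5 \cdot 2} = 52992 + \frac{19 + 10}{2 \cdot 10} = 52992 + \frac{1}{2} \cdot \frac{1}{10} \cdot 29 = 52992 + \frac{29}{20} = \frac{1059869}{20}$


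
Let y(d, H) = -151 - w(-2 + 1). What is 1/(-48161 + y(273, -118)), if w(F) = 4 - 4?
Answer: -1/48312 ≈ -2.0699e-5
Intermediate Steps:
w(F) = 0
y(d, H) = -151 (y(d, H) = -151 - 1*0 = -151 + 0 = -151)
1/(-48161 + y(273, -118)) = 1/(-48161 - 151) = 1/(-48312) = -1/48312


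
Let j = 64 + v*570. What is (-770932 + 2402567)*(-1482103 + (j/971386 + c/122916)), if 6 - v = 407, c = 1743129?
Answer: -48122293860248424255675/19899813596 ≈ -2.4182e+12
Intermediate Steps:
v = -401 (v = 6 - 1*407 = 6 - 407 = -401)
j = -228506 (j = 64 - 401*570 = 64 - 228570 = -228506)
(-770932 + 2402567)*(-1482103 + (j/971386 + c/122916)) = (-770932 + 2402567)*(-1482103 + (-228506/971386 + 1743129/122916)) = 1631635*(-1482103 + (-228506*1/971386 + 1743129*(1/122916))) = 1631635*(-1482103 + (-114253/485693 + 581043/40972)) = 1631635*(-1482103 + 277527343883/19899813596) = 1631635*(-29493295902728505/19899813596) = -48122293860248424255675/19899813596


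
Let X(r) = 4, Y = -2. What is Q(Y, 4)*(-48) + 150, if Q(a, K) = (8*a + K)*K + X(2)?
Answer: 2262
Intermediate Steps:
Q(a, K) = 4 + K*(K + 8*a) (Q(a, K) = (8*a + K)*K + 4 = (K + 8*a)*K + 4 = K*(K + 8*a) + 4 = 4 + K*(K + 8*a))
Q(Y, 4)*(-48) + 150 = (4 + 4² + 8*4*(-2))*(-48) + 150 = (4 + 16 - 64)*(-48) + 150 = -44*(-48) + 150 = 2112 + 150 = 2262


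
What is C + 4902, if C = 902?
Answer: 5804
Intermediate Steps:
C + 4902 = 902 + 4902 = 5804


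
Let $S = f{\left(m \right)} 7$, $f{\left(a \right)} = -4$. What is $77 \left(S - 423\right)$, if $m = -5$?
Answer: $-34727$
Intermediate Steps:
$S = -28$ ($S = \left(-4\right) 7 = -28$)
$77 \left(S - 423\right) = 77 \left(-28 - 423\right) = 77 \left(-451\right) = -34727$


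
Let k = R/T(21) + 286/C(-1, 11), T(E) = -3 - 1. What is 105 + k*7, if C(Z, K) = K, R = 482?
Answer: -1113/2 ≈ -556.50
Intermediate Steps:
T(E) = -4
k = -189/2 (k = 482/(-4) + 286/11 = 482*(-¼) + 286*(1/11) = -241/2 + 26 = -189/2 ≈ -94.500)
105 + k*7 = 105 - 189/2*7 = 105 - 1323/2 = -1113/2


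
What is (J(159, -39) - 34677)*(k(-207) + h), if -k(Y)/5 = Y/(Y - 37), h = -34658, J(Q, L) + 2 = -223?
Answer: 147593350737/122 ≈ 1.2098e+9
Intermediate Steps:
J(Q, L) = -225 (J(Q, L) = -2 - 223 = -225)
k(Y) = -5*Y/(-37 + Y) (k(Y) = -5*Y/(Y - 37) = -5*Y/(-37 + Y))
(J(159, -39) - 34677)*(k(-207) + h) = (-225 - 34677)*(-5*(-207)/(-37 - 207) - 34658) = -34902*(-5*(-207)/(-244) - 34658) = -34902*(-5*(-207)*(-1/244) - 34658) = -34902*(-1035/244 - 34658) = -34902*(-8457587/244) = 147593350737/122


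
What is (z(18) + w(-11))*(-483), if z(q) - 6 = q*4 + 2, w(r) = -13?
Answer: -32361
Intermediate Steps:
z(q) = 8 + 4*q (z(q) = 6 + (q*4 + 2) = 6 + (4*q + 2) = 6 + (2 + 4*q) = 8 + 4*q)
(z(18) + w(-11))*(-483) = ((8 + 4*18) - 13)*(-483) = ((8 + 72) - 13)*(-483) = (80 - 13)*(-483) = 67*(-483) = -32361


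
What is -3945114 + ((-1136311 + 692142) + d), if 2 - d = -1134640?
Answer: -3254641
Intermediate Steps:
d = 1134642 (d = 2 - 1*(-1134640) = 2 + 1134640 = 1134642)
-3945114 + ((-1136311 + 692142) + d) = -3945114 + ((-1136311 + 692142) + 1134642) = -3945114 + (-444169 + 1134642) = -3945114 + 690473 = -3254641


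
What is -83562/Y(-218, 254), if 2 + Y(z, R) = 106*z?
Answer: 41781/11555 ≈ 3.6158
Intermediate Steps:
Y(z, R) = -2 + 106*z
-83562/Y(-218, 254) = -83562/(-2 + 106*(-218)) = -83562/(-2 - 23108) = -83562/(-23110) = -83562*(-1/23110) = 41781/11555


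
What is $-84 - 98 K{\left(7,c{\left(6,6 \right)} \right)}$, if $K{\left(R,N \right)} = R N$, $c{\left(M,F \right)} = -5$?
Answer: $3346$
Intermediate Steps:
$K{\left(R,N \right)} = N R$
$-84 - 98 K{\left(7,c{\left(6,6 \right)} \right)} = -84 - 98 \left(\left(-5\right) 7\right) = -84 - -3430 = -84 + 3430 = 3346$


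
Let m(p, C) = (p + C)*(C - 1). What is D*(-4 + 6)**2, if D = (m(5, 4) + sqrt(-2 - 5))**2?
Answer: 2888 + 216*I*sqrt(7) ≈ 2888.0 + 571.48*I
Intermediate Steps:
m(p, C) = (-1 + C)*(C + p) (m(p, C) = (C + p)*(-1 + C) = (-1 + C)*(C + p))
D = (27 + I*sqrt(7))**2 (D = ((4**2 - 1*4 - 1*5 + 4*5) + sqrt(-2 - 5))**2 = ((16 - 4 - 5 + 20) + sqrt(-7))**2 = (27 + I*sqrt(7))**2 ≈ 722.0 + 142.87*I)
D*(-4 + 6)**2 = (27 + I*sqrt(7))**2*(-4 + 6)**2 = (27 + I*sqrt(7))**2*2**2 = (27 + I*sqrt(7))**2*4 = 4*(27 + I*sqrt(7))**2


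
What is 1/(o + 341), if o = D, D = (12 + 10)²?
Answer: 1/825 ≈ 0.0012121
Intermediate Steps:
D = 484 (D = 22² = 484)
o = 484
1/(o + 341) = 1/(484 + 341) = 1/825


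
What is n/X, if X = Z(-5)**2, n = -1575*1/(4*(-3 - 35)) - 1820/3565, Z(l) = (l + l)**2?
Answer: 1067647/1083760000 ≈ 0.00098513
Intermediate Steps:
Z(l) = 4*l**2 (Z(l) = (2*l)**2 = 4*l**2)
n = 1067647/108376 (n = -1575/(4*(-38)) - 1820*1/3565 = -1575/(-152) - 364/713 = -1575*(-1/152) - 364/713 = 1575/152 - 364/713 = 1067647/108376 ≈ 9.8513)
X = 10000 (X = (4*(-5)**2)**2 = (4*25)**2 = 100**2 = 10000)
n/X = (1067647/108376)/10000 = (1067647/108376)*(1/10000) = 1067647/1083760000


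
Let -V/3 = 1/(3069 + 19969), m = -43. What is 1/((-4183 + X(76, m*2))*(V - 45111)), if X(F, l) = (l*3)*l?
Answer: -23038/18712006314105 ≈ -1.2312e-9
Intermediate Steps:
X(F, l) = 3*l² (X(F, l) = (3*l)*l = 3*l²)
V = -3/23038 (V = -3/(3069 + 19969) = -3/23038 ≈ -0.00013022)
1/((-4183 + X(76, m*2))*(V - 45111)) = 1/((-4183 + 3*(-43*2)²)*(-3/23038 - 45111)) = 1/((-4183 + 3*(-86)²)*(-1039267221/23038)) = 1/((-4183 + 3*7396)*(-1039267221/23038)) = 1/((-4183 + 22188)*(-1039267221/23038)) = 1/(18005*(-1039267221/23038)) = 1/(-18712006314105/23038) = -23038/18712006314105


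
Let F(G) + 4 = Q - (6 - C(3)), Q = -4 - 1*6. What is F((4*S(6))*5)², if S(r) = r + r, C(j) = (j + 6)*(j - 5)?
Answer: 1444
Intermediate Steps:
C(j) = (-5 + j)*(6 + j) (C(j) = (6 + j)*(-5 + j) = (-5 + j)*(6 + j))
S(r) = 2*r
Q = -10 (Q = -4 - 6 = -10)
F(G) = -38 (F(G) = -4 + (-10 - (6 - (-30 + 3 + 3²))) = -4 + (-10 - (6 - (-30 + 3 + 9))) = -4 + (-10 - (6 - 1*(-18))) = -4 + (-10 - (6 + 18)) = -4 + (-10 - 1*24) = -4 + (-10 - 24) = -4 - 34 = -38)
F((4*S(6))*5)² = (-38)² = 1444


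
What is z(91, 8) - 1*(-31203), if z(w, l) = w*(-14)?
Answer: 29929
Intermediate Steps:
z(w, l) = -14*w
z(91, 8) - 1*(-31203) = -14*91 - 1*(-31203) = -1274 + 31203 = 29929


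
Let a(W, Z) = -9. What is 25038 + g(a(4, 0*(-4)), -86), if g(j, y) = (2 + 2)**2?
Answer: 25054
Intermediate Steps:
g(j, y) = 16 (g(j, y) = 4**2 = 16)
25038 + g(a(4, 0*(-4)), -86) = 25038 + 16 = 25054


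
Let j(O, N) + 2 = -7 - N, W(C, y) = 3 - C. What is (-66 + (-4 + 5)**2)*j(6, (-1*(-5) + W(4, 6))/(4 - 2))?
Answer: 715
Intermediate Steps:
j(O, N) = -9 - N (j(O, N) = -2 + (-7 - N) = -9 - N)
(-66 + (-4 + 5)**2)*j(6, (-1*(-5) + W(4, 6))/(4 - 2)) = (-66 + (-4 + 5)**2)*(-9 - (-1*(-5) + (3 - 1*4))/(4 - 2)) = (-66 + 1**2)*(-9 - (5 + (3 - 4))/2) = (-66 + 1)*(-9 - (5 - 1)/2) = -65*(-9 - 4/2) = -65*(-9 - 1*2) = -65*(-9 - 2) = -65*(-11) = 715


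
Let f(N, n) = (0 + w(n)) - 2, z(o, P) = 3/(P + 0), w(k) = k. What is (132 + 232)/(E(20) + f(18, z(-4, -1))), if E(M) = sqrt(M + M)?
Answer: 364/3 + 728*sqrt(10)/15 ≈ 274.81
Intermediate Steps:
E(M) = sqrt(2)*sqrt(M) (E(M) = sqrt(2*M) = sqrt(2)*sqrt(M))
z(o, P) = 3/P
f(N, n) = -2 + n (f(N, n) = (0 + n) - 2 = n - 2 = -2 + n)
(132 + 232)/(E(20) + f(18, z(-4, -1))) = (132 + 232)/(sqrt(2)*sqrt(20) + (-2 + 3/(-1))) = 364/(sqrt(2)*(2*sqrt(5)) + (-2 + 3*(-1))) = 364/(2*sqrt(10) + (-2 - 3)) = 364/(2*sqrt(10) - 5) = 364/(-5 + 2*sqrt(10))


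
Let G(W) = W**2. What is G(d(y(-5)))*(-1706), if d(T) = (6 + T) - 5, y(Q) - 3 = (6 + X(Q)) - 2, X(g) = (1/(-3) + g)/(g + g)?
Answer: -27951104/225 ≈ -1.2423e+5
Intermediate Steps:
X(g) = (-1/3 + g)/(2*g) (X(g) = (-1/3 + g)/((2*g)) = (-1/3 + g)*(1/(2*g)) = (-1/3 + g)/(2*g))
y(Q) = 7 + (-1 + 3*Q)/(6*Q) (y(Q) = 3 + ((6 + (-1 + 3*Q)/(6*Q)) - 2) = 3 + (4 + (-1 + 3*Q)/(6*Q)) = 7 + (-1 + 3*Q)/(6*Q))
d(T) = 1 + T
G(d(y(-5)))*(-1706) = (1 + (1/6)*(-1 + 45*(-5))/(-5))**2*(-1706) = (1 + (1/6)*(-1/5)*(-1 - 225))**2*(-1706) = (1 + (1/6)*(-1/5)*(-226))**2*(-1706) = (1 + 113/15)**2*(-1706) = (128/15)**2*(-1706) = (16384/225)*(-1706) = -27951104/225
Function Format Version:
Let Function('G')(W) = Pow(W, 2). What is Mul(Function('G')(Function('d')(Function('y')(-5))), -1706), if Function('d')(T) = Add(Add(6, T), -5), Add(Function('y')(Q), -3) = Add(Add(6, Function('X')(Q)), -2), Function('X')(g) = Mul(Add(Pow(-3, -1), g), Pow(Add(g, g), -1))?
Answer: Rational(-27951104, 225) ≈ -1.2423e+5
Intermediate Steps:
Function('X')(g) = Mul(Rational(1, 2), Pow(g, -1), Add(Rational(-1, 3), g)) (Function('X')(g) = Mul(Add(Rational(-1, 3), g), Pow(Mul(2, g), -1)) = Mul(Add(Rational(-1, 3), g), Mul(Rational(1, 2), Pow(g, -1))) = Mul(Rational(1, 2), Pow(g, -1), Add(Rational(-1, 3), g)))
Function('y')(Q) = Add(7, Mul(Rational(1, 6), Pow(Q, -1), Add(-1, Mul(3, Q)))) (Function('y')(Q) = Add(3, Add(Add(6, Mul(Rational(1, 6), Pow(Q, -1), Add(-1, Mul(3, Q)))), -2)) = Add(3, Add(4, Mul(Rational(1, 6), Pow(Q, -1), Add(-1, Mul(3, Q))))) = Add(7, Mul(Rational(1, 6), Pow(Q, -1), Add(-1, Mul(3, Q)))))
Function('d')(T) = Add(1, T)
Mul(Function('G')(Function('d')(Function('y')(-5))), -1706) = Mul(Pow(Add(1, Mul(Rational(1, 6), Pow(-5, -1), Add(-1, Mul(45, -5)))), 2), -1706) = Mul(Pow(Add(1, Mul(Rational(1, 6), Rational(-1, 5), Add(-1, -225))), 2), -1706) = Mul(Pow(Add(1, Mul(Rational(1, 6), Rational(-1, 5), -226)), 2), -1706) = Mul(Pow(Add(1, Rational(113, 15)), 2), -1706) = Mul(Pow(Rational(128, 15), 2), -1706) = Mul(Rational(16384, 225), -1706) = Rational(-27951104, 225)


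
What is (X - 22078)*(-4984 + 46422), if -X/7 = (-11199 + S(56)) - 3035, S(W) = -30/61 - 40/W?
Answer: 196071148650/61 ≈ 3.2143e+9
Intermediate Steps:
S(W) = -30/61 - 40/W (S(W) = -30*1/61 - 40/W = -30/61 - 40/W)
X = 6078433/61 (X = -7*((-11199 + (-30/61 - 40/56)) - 3035) = -7*((-11199 + (-30/61 - 40*1/56)) - 3035) = -7*((-11199 + (-30/61 - 5/7)) - 3035) = -7*((-11199 - 515/427) - 3035) = -7*(-4782488/427 - 3035) = -7*(-6078433/427) = 6078433/61 ≈ 99647.)
(X - 22078)*(-4984 + 46422) = (6078433/61 - 22078)*(-4984 + 46422) = (4731675/61)*41438 = 196071148650/61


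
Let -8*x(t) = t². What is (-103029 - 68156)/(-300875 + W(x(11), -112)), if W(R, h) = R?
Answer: 1369480/2407121 ≈ 0.56893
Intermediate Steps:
x(t) = -t²/8
(-103029 - 68156)/(-300875 + W(x(11), -112)) = (-103029 - 68156)/(-300875 - ⅛*11²) = -171185/(-300875 - ⅛*121) = -171185/(-300875 - 121/8) = -171185/(-2407121/8) = -171185*(-8/2407121) = 1369480/2407121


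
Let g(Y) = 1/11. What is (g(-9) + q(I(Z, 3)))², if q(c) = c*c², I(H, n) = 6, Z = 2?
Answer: 5650129/121 ≈ 46695.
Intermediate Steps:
q(c) = c³
g(Y) = 1/11
(g(-9) + q(I(Z, 3)))² = (1/11 + 6³)² = (1/11 + 216)² = (2377/11)² = 5650129/121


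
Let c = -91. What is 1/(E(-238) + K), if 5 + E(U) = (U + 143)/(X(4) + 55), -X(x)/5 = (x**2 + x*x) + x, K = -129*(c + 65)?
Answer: 25/83744 ≈ 0.00029853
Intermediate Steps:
K = 3354 (K = -129*(-91 + 65) = -129*(-26) = 3354)
X(x) = -10*x**2 - 5*x (X(x) = -5*((x**2 + x*x) + x) = -5*((x**2 + x**2) + x) = -5*(2*x**2 + x) = -5*(x + 2*x**2) = -10*x**2 - 5*x)
E(U) = -768/125 - U/125 (E(U) = -5 + (U + 143)/(-5*4*(1 + 2*4) + 55) = -5 + (143 + U)/(-5*4*(1 + 8) + 55) = -5 + (143 + U)/(-5*4*9 + 55) = -5 + (143 + U)/(-180 + 55) = -5 + (143 + U)/(-125) = -5 + (143 + U)*(-1/125) = -5 + (-143/125 - U/125) = -768/125 - U/125)
1/(E(-238) + K) = 1/((-768/125 - 1/125*(-238)) + 3354) = 1/((-768/125 + 238/125) + 3354) = 1/(-106/25 + 3354) = 1/(83744/25) = 25/83744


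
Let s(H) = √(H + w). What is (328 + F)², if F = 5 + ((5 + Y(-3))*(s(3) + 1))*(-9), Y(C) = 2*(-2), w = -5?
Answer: 104814 - 5832*I*√2 ≈ 1.0481e+5 - 8247.7*I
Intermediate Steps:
Y(C) = -4
s(H) = √(-5 + H) (s(H) = √(H - 5) = √(-5 + H))
F = -4 - 9*I*√2 (F = 5 + ((5 - 4)*(√(-5 + 3) + 1))*(-9) = 5 + (1*(√(-2) + 1))*(-9) = 5 + (1*(I*√2 + 1))*(-9) = 5 + (1*(1 + I*√2))*(-9) = 5 + (1 + I*√2)*(-9) = 5 + (-9 - 9*I*√2) = -4 - 9*I*√2 ≈ -4.0 - 12.728*I)
(328 + F)² = (328 + (-4 - 9*I*√2))² = (324 - 9*I*√2)²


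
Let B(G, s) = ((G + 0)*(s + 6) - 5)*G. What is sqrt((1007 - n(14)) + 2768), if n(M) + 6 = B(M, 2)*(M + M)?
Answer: I*sqrt(38163) ≈ 195.35*I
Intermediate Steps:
B(G, s) = G*(-5 + G*(6 + s)) (B(G, s) = (G*(6 + s) - 5)*G = (-5 + G*(6 + s))*G = G*(-5 + G*(6 + s)))
n(M) = -6 + 2*M**2*(-5 + 8*M) (n(M) = -6 + (M*(-5 + 6*M + M*2))*(M + M) = -6 + (M*(-5 + 6*M + 2*M))*(2*M) = -6 + (M*(-5 + 8*M))*(2*M) = -6 + 2*M**2*(-5 + 8*M))
sqrt((1007 - n(14)) + 2768) = sqrt((1007 - (-6 + 2*14**2*(-5 + 8*14))) + 2768) = sqrt((1007 - (-6 + 2*196*(-5 + 112))) + 2768) = sqrt((1007 - (-6 + 2*196*107)) + 2768) = sqrt((1007 - (-6 + 41944)) + 2768) = sqrt((1007 - 1*41938) + 2768) = sqrt((1007 - 41938) + 2768) = sqrt(-40931 + 2768) = sqrt(-38163) = I*sqrt(38163)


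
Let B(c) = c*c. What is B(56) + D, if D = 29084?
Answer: 32220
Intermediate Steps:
B(c) = c²
B(56) + D = 56² + 29084 = 3136 + 29084 = 32220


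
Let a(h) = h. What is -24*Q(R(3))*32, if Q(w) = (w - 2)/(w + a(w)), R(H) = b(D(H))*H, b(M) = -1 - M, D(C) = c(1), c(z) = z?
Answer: -512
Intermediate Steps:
D(C) = 1
R(H) = -2*H (R(H) = (-1 - 1*1)*H = (-1 - 1)*H = -2*H)
Q(w) = (-2 + w)/(2*w) (Q(w) = (w - 2)/(w + w) = (-2 + w)/((2*w)) = (1/(2*w))*(-2 + w) = (-2 + w)/(2*w))
-24*Q(R(3))*32 = -12*(-2 - 2*3)/((-2*3))*32 = -12*(-2 - 6)/(-6)*32 = -12*(-1)*(-8)/6*32 = -24*⅔*32 = -16*32 = -512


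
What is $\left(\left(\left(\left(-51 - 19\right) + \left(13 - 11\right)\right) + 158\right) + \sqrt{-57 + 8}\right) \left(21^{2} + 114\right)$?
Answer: $49950 + 3885 i \approx 49950.0 + 3885.0 i$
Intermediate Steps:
$\left(\left(\left(\left(-51 - 19\right) + \left(13 - 11\right)\right) + 158\right) + \sqrt{-57 + 8}\right) \left(21^{2} + 114\right) = \left(\left(\left(-70 + \left(13 - 11\right)\right) + 158\right) + \sqrt{-49}\right) \left(441 + 114\right) = \left(\left(\left(-70 + 2\right) + 158\right) + 7 i\right) 555 = \left(\left(-68 + 158\right) + 7 i\right) 555 = \left(90 + 7 i\right) 555 = 49950 + 3885 i$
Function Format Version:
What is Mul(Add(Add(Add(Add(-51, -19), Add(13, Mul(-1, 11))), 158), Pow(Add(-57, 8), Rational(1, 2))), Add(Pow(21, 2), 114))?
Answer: Add(49950, Mul(3885, I)) ≈ Add(49950., Mul(3885.0, I))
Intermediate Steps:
Mul(Add(Add(Add(Add(-51, -19), Add(13, Mul(-1, 11))), 158), Pow(Add(-57, 8), Rational(1, 2))), Add(Pow(21, 2), 114)) = Mul(Add(Add(Add(-70, Add(13, -11)), 158), Pow(-49, Rational(1, 2))), Add(441, 114)) = Mul(Add(Add(Add(-70, 2), 158), Mul(7, I)), 555) = Mul(Add(Add(-68, 158), Mul(7, I)), 555) = Mul(Add(90, Mul(7, I)), 555) = Add(49950, Mul(3885, I))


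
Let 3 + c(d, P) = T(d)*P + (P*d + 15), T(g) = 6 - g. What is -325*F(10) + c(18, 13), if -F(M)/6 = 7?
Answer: 13740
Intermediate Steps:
F(M) = -42 (F(M) = -6*7 = -42)
c(d, P) = 12 + P*d + P*(6 - d) (c(d, P) = -3 + ((6 - d)*P + (P*d + 15)) = -3 + (P*(6 - d) + (15 + P*d)) = -3 + (15 + P*d + P*(6 - d)) = 12 + P*d + P*(6 - d))
-325*F(10) + c(18, 13) = -325*(-42) + (12 + 6*13) = 13650 + (12 + 78) = 13650 + 90 = 13740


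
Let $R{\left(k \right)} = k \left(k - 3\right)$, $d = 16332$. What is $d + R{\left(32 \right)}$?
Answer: $17260$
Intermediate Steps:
$R{\left(k \right)} = k \left(-3 + k\right)$
$d + R{\left(32 \right)} = 16332 + 32 \left(-3 + 32\right) = 16332 + 32 \cdot 29 = 16332 + 928 = 17260$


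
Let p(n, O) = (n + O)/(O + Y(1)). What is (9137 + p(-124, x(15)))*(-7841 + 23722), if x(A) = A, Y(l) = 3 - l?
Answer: 2465048820/17 ≈ 1.4500e+8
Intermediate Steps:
p(n, O) = (O + n)/(2 + O) (p(n, O) = (n + O)/(O + (3 - 1*1)) = (O + n)/(O + (3 - 1)) = (O + n)/(O + 2) = (O + n)/(2 + O))
(9137 + p(-124, x(15)))*(-7841 + 23722) = (9137 + (15 - 124)/(2 + 15))*(-7841 + 23722) = (9137 - 109/17)*15881 = (155220/17)*15881 = 2465048820/17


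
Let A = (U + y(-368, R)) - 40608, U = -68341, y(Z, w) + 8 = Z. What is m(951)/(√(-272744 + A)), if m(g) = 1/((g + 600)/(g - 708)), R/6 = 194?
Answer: -81*I*√382069/197529673 ≈ -0.00025347*I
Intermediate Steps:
R = 1164 (R = 6*194 = 1164)
y(Z, w) = -8 + Z
A = -109325 (A = (-68341 + (-8 - 368)) - 40608 = (-68341 - 376) - 40608 = -68717 - 40608 = -109325)
m(g) = (-708 + g)/(600 + g) (m(g) = 1/((600 + g)/(-708 + g)) = (-708 + g)/(600 + g))
m(951)/(√(-272744 + A)) = ((-708 + 951)/(600 + 951))/(√(-272744 - 109325)) = (243/1551)/(√(-382069)) = ((1/1551)*243)/((I*√382069)) = 81*(-I*√382069/382069)/517 = -81*I*√382069/197529673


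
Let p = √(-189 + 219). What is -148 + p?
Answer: -148 + √30 ≈ -142.52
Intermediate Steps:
p = √30 ≈ 5.4772
-148 + p = -148 + √30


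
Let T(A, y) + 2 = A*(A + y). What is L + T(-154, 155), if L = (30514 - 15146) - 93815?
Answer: -78603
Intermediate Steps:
T(A, y) = -2 + A*(A + y)
L = -78447 (L = 15368 - 93815 = -78447)
L + T(-154, 155) = -78447 + (-2 + (-154)**2 - 154*155) = -78447 + (-2 + 23716 - 23870) = -78447 - 156 = -78603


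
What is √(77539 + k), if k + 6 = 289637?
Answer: √367170 ≈ 605.95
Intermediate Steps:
k = 289631 (k = -6 + 289637 = 289631)
√(77539 + k) = √(77539 + 289631) = √367170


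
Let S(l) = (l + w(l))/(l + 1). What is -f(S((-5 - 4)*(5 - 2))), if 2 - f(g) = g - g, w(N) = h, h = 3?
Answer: -2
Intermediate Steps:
w(N) = 3
S(l) = (3 + l)/(1 + l) (S(l) = (l + 3)/(l + 1) = (3 + l)/(1 + l))
f(g) = 2 (f(g) = 2 - (g - g) = 2 - 1*0 = 2 + 0 = 2)
-f(S((-5 - 4)*(5 - 2))) = -1*2 = -2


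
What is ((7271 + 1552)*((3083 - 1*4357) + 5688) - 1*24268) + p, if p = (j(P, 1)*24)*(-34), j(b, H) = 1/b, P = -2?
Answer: 38920862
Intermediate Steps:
p = 408 (p = (24/(-2))*(-34) = -½*24*(-34) = -12*(-34) = 408)
((7271 + 1552)*((3083 - 1*4357) + 5688) - 1*24268) + p = ((7271 + 1552)*((3083 - 1*4357) + 5688) - 1*24268) + 408 = (8823*((3083 - 4357) + 5688) - 24268) + 408 = (8823*(-1274 + 5688) - 24268) + 408 = (8823*4414 - 24268) + 408 = (38944722 - 24268) + 408 = 38920454 + 408 = 38920862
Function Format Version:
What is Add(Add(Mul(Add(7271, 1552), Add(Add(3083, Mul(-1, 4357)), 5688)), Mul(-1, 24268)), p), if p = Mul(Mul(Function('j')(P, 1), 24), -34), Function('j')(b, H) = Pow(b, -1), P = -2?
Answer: 38920862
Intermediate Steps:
p = 408 (p = Mul(Mul(Pow(-2, -1), 24), -34) = Mul(Mul(Rational(-1, 2), 24), -34) = Mul(-12, -34) = 408)
Add(Add(Mul(Add(7271, 1552), Add(Add(3083, Mul(-1, 4357)), 5688)), Mul(-1, 24268)), p) = Add(Add(Mul(Add(7271, 1552), Add(Add(3083, Mul(-1, 4357)), 5688)), Mul(-1, 24268)), 408) = Add(Add(Mul(8823, Add(Add(3083, -4357), 5688)), -24268), 408) = Add(Add(Mul(8823, Add(-1274, 5688)), -24268), 408) = Add(Add(Mul(8823, 4414), -24268), 408) = Add(Add(38944722, -24268), 408) = Add(38920454, 408) = 38920862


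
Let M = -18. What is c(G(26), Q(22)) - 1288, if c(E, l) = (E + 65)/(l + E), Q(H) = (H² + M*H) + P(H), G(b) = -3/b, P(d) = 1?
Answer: -2974881/2311 ≈ -1287.3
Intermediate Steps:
Q(H) = 1 + H² - 18*H (Q(H) = (H² - 18*H) + 1 = 1 + H² - 18*H)
c(E, l) = (65 + E)/(E + l)
c(G(26), Q(22)) - 1288 = (65 - 3/26)/(-3/26 + (1 + 22² - 18*22)) - 1288 = (65 - 3*1/26)/(-3*1/26 + (1 + 484 - 396)) - 1288 = (65 - 3/26)/(-3/26 + 89) - 1288 = (1687/26)/(2311/26) - 1288 = (26/2311)*(1687/26) - 1288 = 1687/2311 - 1288 = -2974881/2311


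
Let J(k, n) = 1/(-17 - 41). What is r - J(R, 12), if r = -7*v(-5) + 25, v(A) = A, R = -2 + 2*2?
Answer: 3481/58 ≈ 60.017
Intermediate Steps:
R = 2 (R = -2 + 4 = 2)
r = 60 (r = -7*(-5) + 25 = 35 + 25 = 60)
J(k, n) = -1/58 (J(k, n) = 1/(-58) = -1/58)
r - J(R, 12) = 60 - 1*(-1/58) = 60 + 1/58 = 3481/58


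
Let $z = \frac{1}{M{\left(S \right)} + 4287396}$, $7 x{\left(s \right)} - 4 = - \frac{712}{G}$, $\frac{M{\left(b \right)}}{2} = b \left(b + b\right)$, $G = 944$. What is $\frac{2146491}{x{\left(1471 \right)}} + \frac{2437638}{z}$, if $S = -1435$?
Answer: $\frac{11692876816642350}{383} \approx 3.053 \cdot 10^{13}$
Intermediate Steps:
$M{\left(b \right)} = 4 b^{2}$ ($M{\left(b \right)} = 2 b \left(b + b\right) = 2 b 2 b = 2 \cdot 2 b^{2} = 4 b^{2}$)
$x{\left(s \right)} = \frac{383}{826}$ ($x{\left(s \right)} = \frac{4}{7} + \frac{\left(-712\right) \frac{1}{944}}{7} = \frac{4}{7} + \frac{1}{7} \left(- \frac{89}{118}\right) = \frac{4}{7} - \frac{89}{826} = \frac{383}{826}$)
$z = \frac{1}{12524296}$ ($z = \frac{1}{4 \left(-1435\right)^{2} + 4287396} = \frac{1}{4 \cdot 2059225 + 4287396} = \frac{1}{8236900 + 4287396} = \frac{1}{12524296} \approx 7.9845 \cdot 10^{-8}$)
$\frac{2146491}{x{\left(1471 \right)}} + \frac{2437638}{z} = \frac{2146491}{\frac{383}{826}} + 2437638 \frac{1}{\frac{1}{12524296}} = 2146491 \cdot \frac{826}{383} + 2437638 \cdot 12524296 = \frac{1773001566}{383} + 30529699852848 = \frac{11692876816642350}{383}$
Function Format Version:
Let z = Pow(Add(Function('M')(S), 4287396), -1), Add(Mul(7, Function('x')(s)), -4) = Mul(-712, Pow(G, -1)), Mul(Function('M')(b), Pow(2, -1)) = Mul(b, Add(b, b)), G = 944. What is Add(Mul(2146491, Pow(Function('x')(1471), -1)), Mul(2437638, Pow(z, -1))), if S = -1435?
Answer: Rational(11692876816642350, 383) ≈ 3.0530e+13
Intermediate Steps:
Function('M')(b) = Mul(4, Pow(b, 2)) (Function('M')(b) = Mul(2, Mul(b, Add(b, b))) = Mul(2, Mul(b, Mul(2, b))) = Mul(2, Mul(2, Pow(b, 2))) = Mul(4, Pow(b, 2)))
Function('x')(s) = Rational(383, 826) (Function('x')(s) = Add(Rational(4, 7), Mul(Rational(1, 7), Mul(-712, Pow(944, -1)))) = Add(Rational(4, 7), Mul(Rational(1, 7), Mul(-712, Rational(1, 944)))) = Add(Rational(4, 7), Mul(Rational(1, 7), Rational(-89, 118))) = Add(Rational(4, 7), Rational(-89, 826)) = Rational(383, 826))
z = Rational(1, 12524296) (z = Pow(Add(Mul(4, Pow(-1435, 2)), 4287396), -1) = Pow(Add(Mul(4, 2059225), 4287396), -1) = Pow(Add(8236900, 4287396), -1) = Pow(12524296, -1) = Rational(1, 12524296) ≈ 7.9845e-8)
Add(Mul(2146491, Pow(Function('x')(1471), -1)), Mul(2437638, Pow(z, -1))) = Add(Mul(2146491, Pow(Rational(383, 826), -1)), Mul(2437638, Pow(Rational(1, 12524296), -1))) = Add(Mul(2146491, Rational(826, 383)), Mul(2437638, 12524296)) = Add(Rational(1773001566, 383), 30529699852848) = Rational(11692876816642350, 383)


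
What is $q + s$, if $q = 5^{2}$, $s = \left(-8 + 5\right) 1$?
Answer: $22$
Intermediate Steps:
$s = -3$ ($s = \left(-3\right) 1 = -3$)
$q = 25$
$q + s = 25 - 3 = 22$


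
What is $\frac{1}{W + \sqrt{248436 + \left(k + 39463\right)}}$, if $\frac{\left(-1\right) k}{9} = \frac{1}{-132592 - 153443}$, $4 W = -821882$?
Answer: $- \frac{78362339290}{16101039236165313} - \frac{4 \sqrt{2617194521914510}}{16101039236165313} \approx -4.8796 \cdot 10^{-6}$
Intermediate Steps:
$W = - \frac{410941}{2}$ ($W = \frac{1}{4} \left(-821882\right) = - \frac{410941}{2} \approx -2.0547 \cdot 10^{5}$)
$k = \frac{3}{95345}$ ($k = - \frac{9}{-132592 - 153443} = - \frac{9}{-286035} = \left(-9\right) \left(- \frac{1}{286035}\right) = \frac{3}{95345} \approx 3.1465 \cdot 10^{-5}$)
$\frac{1}{W + \sqrt{248436 + \left(k + 39463\right)}} = \frac{1}{- \frac{410941}{2} + \sqrt{248436 + \left(\frac{3}{95345} + 39463\right)}} = \frac{1}{- \frac{410941}{2} + \sqrt{248436 + \frac{3762599738}{95345}}} = \frac{1}{- \frac{410941}{2} + \sqrt{\frac{27449730158}{95345}}} = \frac{1}{- \frac{410941}{2} + \frac{\sqrt{2617194521914510}}{95345}}$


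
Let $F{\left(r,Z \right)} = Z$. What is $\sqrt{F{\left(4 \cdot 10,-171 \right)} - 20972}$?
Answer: $i \sqrt{21143} \approx 145.41 i$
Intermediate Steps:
$\sqrt{F{\left(4 \cdot 10,-171 \right)} - 20972} = \sqrt{-171 - 20972} = \sqrt{-21143} = i \sqrt{21143}$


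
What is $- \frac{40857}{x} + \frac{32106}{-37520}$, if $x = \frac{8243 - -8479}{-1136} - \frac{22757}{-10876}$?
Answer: $\frac{236685674907999}{73171747880} \approx 3234.7$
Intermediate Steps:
$x = - \frac{19502065}{1544392}$ ($x = \left(8243 + 8479\right) \left(- \frac{1}{1136}\right) - - \frac{22757}{10876} = 16722 \left(- \frac{1}{1136}\right) + \frac{22757}{10876} = - \frac{8361}{568} + \frac{22757}{10876} = - \frac{19502065}{1544392} \approx -12.628$)
$- \frac{40857}{x} + \frac{32106}{-37520} = - \frac{40857}{- \frac{19502065}{1544392}} + \frac{32106}{-37520} = \left(-40857\right) \left(- \frac{1544392}{19502065}\right) + 32106 \left(- \frac{1}{37520}\right) = \frac{63099223944}{19502065} - \frac{16053}{18760} = \frac{236685674907999}{73171747880}$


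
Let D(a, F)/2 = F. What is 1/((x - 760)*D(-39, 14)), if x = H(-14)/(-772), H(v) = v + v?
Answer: -193/4106844 ≈ -4.6995e-5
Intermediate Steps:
H(v) = 2*v
x = 7/193 (x = (2*(-14))/(-772) = -28*(-1/772) = 7/193 ≈ 0.036269)
D(a, F) = 2*F
1/((x - 760)*D(-39, 14)) = 1/((7/193 - 760)*(2*14)) = 1/(-146673/193*28) = 1/(-4106844/193) = -193/4106844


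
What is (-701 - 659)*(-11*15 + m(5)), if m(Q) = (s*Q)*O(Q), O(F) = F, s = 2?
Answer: 156400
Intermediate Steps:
m(Q) = 2*Q**2 (m(Q) = (2*Q)*Q = 2*Q**2)
(-701 - 659)*(-11*15 + m(5)) = (-701 - 659)*(-11*15 + 2*5**2) = -1360*(-165 + 2*25) = -1360*(-165 + 50) = -1360*(-115) = 156400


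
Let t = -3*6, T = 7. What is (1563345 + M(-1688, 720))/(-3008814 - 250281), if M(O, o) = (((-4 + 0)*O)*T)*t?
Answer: -33933/155195 ≈ -0.21865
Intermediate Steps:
t = -18
M(O, o) = 504*O (M(O, o) = (((-4 + 0)*O)*7)*(-18) = (-4*O*7)*(-18) = -28*O*(-18) = 504*O)
(1563345 + M(-1688, 720))/(-3008814 - 250281) = (1563345 + 504*(-1688))/(-3008814 - 250281) = (1563345 - 850752)/(-3259095) = 712593*(-1/3259095) = -33933/155195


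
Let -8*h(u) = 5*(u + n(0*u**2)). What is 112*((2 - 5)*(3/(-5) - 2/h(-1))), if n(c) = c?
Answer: 6384/5 ≈ 1276.8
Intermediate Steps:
h(u) = -5*u/8 (h(u) = -5*(u + 0*u**2)/8 = -5*(u + 0)/8 = -5*u/8)
112*((2 - 5)*(3/(-5) - 2/h(-1))) = 112*((2 - 5)*(3/(-5) - 2/((-5/8*(-1))))) = 112*(-3*(3*(-1/5) - 2/5/8)) = 112*(-3*(-3/5 - 2*8/5)) = 112*(-3*(-3/5 - 16/5)) = 112*(-3*(-19/5)) = 112*(57/5) = 6384/5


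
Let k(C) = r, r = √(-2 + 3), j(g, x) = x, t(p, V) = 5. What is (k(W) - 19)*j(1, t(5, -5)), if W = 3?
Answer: -90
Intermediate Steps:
r = 1 (r = √1 = 1)
k(C) = 1
(k(W) - 19)*j(1, t(5, -5)) = (1 - 19)*5 = -18*5 = -90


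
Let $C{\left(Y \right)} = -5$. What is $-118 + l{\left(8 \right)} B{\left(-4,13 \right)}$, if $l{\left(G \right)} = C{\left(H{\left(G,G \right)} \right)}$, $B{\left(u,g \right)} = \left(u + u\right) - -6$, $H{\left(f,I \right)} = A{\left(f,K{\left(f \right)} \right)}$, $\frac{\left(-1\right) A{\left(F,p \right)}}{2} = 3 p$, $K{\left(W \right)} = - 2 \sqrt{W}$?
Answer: $-108$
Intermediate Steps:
$A{\left(F,p \right)} = - 6 p$ ($A{\left(F,p \right)} = - 2 \cdot 3 p = - 6 p$)
$H{\left(f,I \right)} = 12 \sqrt{f}$ ($H{\left(f,I \right)} = - 6 \left(- 2 \sqrt{f}\right) = 12 \sqrt{f}$)
$B{\left(u,g \right)} = 6 + 2 u$ ($B{\left(u,g \right)} = 2 u + 6 = 6 + 2 u$)
$l{\left(G \right)} = -5$
$-118 + l{\left(8 \right)} B{\left(-4,13 \right)} = -118 - 5 \left(6 + 2 \left(-4\right)\right) = -118 - 5 \left(6 - 8\right) = -118 - -10 = -118 + 10 = -108$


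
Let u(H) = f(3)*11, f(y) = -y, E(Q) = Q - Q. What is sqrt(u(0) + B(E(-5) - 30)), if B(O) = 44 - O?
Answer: sqrt(41) ≈ 6.4031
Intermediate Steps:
E(Q) = 0
u(H) = -33 (u(H) = -1*3*11 = -3*11 = -33)
sqrt(u(0) + B(E(-5) - 30)) = sqrt(-33 + (44 - (0 - 30))) = sqrt(-33 + (44 - 1*(-30))) = sqrt(-33 + (44 + 30)) = sqrt(-33 + 74) = sqrt(41)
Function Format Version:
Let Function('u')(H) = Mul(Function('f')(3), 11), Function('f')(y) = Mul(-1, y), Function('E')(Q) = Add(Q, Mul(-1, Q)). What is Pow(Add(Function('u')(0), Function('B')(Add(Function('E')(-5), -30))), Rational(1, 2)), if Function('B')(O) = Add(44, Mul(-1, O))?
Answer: Pow(41, Rational(1, 2)) ≈ 6.4031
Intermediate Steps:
Function('E')(Q) = 0
Function('u')(H) = -33 (Function('u')(H) = Mul(Mul(-1, 3), 11) = Mul(-3, 11) = -33)
Pow(Add(Function('u')(0), Function('B')(Add(Function('E')(-5), -30))), Rational(1, 2)) = Pow(Add(-33, Add(44, Mul(-1, Add(0, -30)))), Rational(1, 2)) = Pow(Add(-33, Add(44, Mul(-1, -30))), Rational(1, 2)) = Pow(Add(-33, Add(44, 30)), Rational(1, 2)) = Pow(Add(-33, 74), Rational(1, 2)) = Pow(41, Rational(1, 2))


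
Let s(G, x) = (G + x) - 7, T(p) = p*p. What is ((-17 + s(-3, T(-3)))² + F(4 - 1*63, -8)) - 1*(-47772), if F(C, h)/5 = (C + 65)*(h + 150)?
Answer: 52356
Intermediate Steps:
F(C, h) = 5*(65 + C)*(150 + h) (F(C, h) = 5*((C + 65)*(h + 150)) = 5*((65 + C)*(150 + h)) = 5*(65 + C)*(150 + h))
T(p) = p²
s(G, x) = -7 + G + x
((-17 + s(-3, T(-3)))² + F(4 - 1*63, -8)) - 1*(-47772) = ((-17 + (-7 - 3 + (-3)²))² + (48750 + 325*(-8) + 750*(4 - 1*63) + 5*(4 - 1*63)*(-8))) - 1*(-47772) = ((-17 + (-7 - 3 + 9))² + (48750 - 2600 + 750*(4 - 63) + 5*(4 - 63)*(-8))) + 47772 = ((-17 - 1)² + (48750 - 2600 + 750*(-59) + 5*(-59)*(-8))) + 47772 = ((-18)² + (48750 - 2600 - 44250 + 2360)) + 47772 = (324 + 4260) + 47772 = 4584 + 47772 = 52356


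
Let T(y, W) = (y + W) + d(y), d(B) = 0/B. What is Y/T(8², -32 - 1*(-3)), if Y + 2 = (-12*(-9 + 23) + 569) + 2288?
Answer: 2687/35 ≈ 76.771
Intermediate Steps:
d(B) = 0
Y = 2687 (Y = -2 + ((-12*(-9 + 23) + 569) + 2288) = -2 + ((-12*14 + 569) + 2288) = -2 + ((-168 + 569) + 2288) = -2 + (401 + 2288) = -2 + 2689 = 2687)
T(y, W) = W + y (T(y, W) = (y + W) + 0 = (W + y) + 0 = W + y)
Y/T(8², -32 - 1*(-3)) = 2687/((-32 - 1*(-3)) + 8²) = 2687/((-32 + 3) + 64) = 2687/(-29 + 64) = 2687/35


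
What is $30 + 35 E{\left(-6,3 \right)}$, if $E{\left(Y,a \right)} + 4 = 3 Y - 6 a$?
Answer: $-1370$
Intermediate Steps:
$E{\left(Y,a \right)} = -4 - 6 a + 3 Y$ ($E{\left(Y,a \right)} = -4 + \left(3 Y - 6 a\right) = -4 + \left(- 6 a + 3 Y\right) = -4 - 6 a + 3 Y$)
$30 + 35 E{\left(-6,3 \right)} = 30 + 35 \left(-4 - 18 + 3 \left(-6\right)\right) = 30 + 35 \left(-4 - 18 - 18\right) = 30 + 35 \left(-40\right) = 30 - 1400 = -1370$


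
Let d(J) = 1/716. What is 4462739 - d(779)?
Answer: 3195321123/716 ≈ 4.4627e+6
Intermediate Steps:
d(J) = 1/716
4462739 - d(779) = 4462739 - 1*1/716 = 4462739 - 1/716 = 3195321123/716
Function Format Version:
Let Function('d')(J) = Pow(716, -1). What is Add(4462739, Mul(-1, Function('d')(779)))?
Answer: Rational(3195321123, 716) ≈ 4.4627e+6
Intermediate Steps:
Function('d')(J) = Rational(1, 716)
Add(4462739, Mul(-1, Function('d')(779))) = Add(4462739, Mul(-1, Rational(1, 716))) = Add(4462739, Rational(-1, 716)) = Rational(3195321123, 716)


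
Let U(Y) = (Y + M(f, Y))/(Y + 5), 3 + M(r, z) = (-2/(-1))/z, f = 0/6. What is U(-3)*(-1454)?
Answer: 14540/3 ≈ 4846.7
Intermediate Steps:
f = 0 (f = 0*(⅙) = 0)
M(r, z) = -3 + 2/z (M(r, z) = -3 + (-2/(-1))/z = -3 + (-2*(-1))/z = -3 + 2/z)
U(Y) = (-3 + Y + 2/Y)/(5 + Y) (U(Y) = (Y + (-3 + 2/Y))/(Y + 5) = (-3 + Y + 2/Y)/(5 + Y))
U(-3)*(-1454) = ((2 - 3*(-3 - 3))/((-3)*(5 - 3)))*(-1454) = -⅓*(2 - 3*(-6))/2*(-1454) = -⅓*½*(2 + 18)*(-1454) = -⅓*½*20*(-1454) = -10/3*(-1454) = 14540/3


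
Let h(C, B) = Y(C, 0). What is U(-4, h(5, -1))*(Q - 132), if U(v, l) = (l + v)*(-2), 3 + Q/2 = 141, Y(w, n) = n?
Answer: 1152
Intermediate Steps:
Q = 276 (Q = -6 + 2*141 = -6 + 282 = 276)
h(C, B) = 0
U(v, l) = -2*l - 2*v
U(-4, h(5, -1))*(Q - 132) = (-2*0 - 2*(-4))*(276 - 132) = (0 + 8)*144 = 8*144 = 1152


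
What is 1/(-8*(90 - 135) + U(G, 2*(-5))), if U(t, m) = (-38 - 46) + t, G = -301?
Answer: -1/25 ≈ -0.040000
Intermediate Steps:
U(t, m) = -84 + t
1/(-8*(90 - 135) + U(G, 2*(-5))) = 1/(-8*(90 - 135) + (-84 - 301)) = 1/(-8*(-45) - 385) = 1/(360 - 385) = 1/(-25) = -1/25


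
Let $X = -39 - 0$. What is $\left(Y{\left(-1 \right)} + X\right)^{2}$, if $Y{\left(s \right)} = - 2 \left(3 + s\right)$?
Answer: $1849$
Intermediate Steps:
$X = -39$ ($X = -39 + 0 = -39$)
$Y{\left(s \right)} = -6 - 2 s$
$\left(Y{\left(-1 \right)} + X\right)^{2} = \left(\left(-6 - -2\right) - 39\right)^{2} = \left(\left(-6 + 2\right) - 39\right)^{2} = \left(-4 - 39\right)^{2} = \left(-43\right)^{2} = 1849$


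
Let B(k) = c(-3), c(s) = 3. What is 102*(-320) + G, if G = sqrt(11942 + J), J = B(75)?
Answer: -32640 + sqrt(11945) ≈ -32531.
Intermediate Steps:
B(k) = 3
J = 3
G = sqrt(11945) (G = sqrt(11942 + 3) = sqrt(11945) ≈ 109.29)
102*(-320) + G = 102*(-320) + sqrt(11945) = -32640 + sqrt(11945)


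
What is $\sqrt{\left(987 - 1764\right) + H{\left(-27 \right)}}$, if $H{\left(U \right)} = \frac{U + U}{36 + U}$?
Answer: $3 i \sqrt{87} \approx 27.982 i$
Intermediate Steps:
$H{\left(U \right)} = \frac{2 U}{36 + U}$
$\sqrt{\left(987 - 1764\right) + H{\left(-27 \right)}} = \sqrt{\left(987 - 1764\right) + 2 \left(-27\right) \frac{1}{36 - 27}} = \sqrt{-777 + 2 \left(-27\right) \frac{1}{9}} = \sqrt{-777 - 6} = \sqrt{-783} = 3 i \sqrt{87}$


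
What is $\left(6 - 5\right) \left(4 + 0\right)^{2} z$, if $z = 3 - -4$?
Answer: $112$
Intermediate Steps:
$z = 7$ ($z = 3 + 4 = 7$)
$\left(6 - 5\right) \left(4 + 0\right)^{2} z = \left(6 - 5\right) \left(4 + 0\right)^{2} \cdot 7 = \left(6 - 5\right) 4^{2} \cdot 7 = 1 \cdot 16 \cdot 7 = 16 \cdot 7 = 112$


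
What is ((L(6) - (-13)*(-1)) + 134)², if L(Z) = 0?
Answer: 14641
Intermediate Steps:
((L(6) - (-13)*(-1)) + 134)² = ((0 - (-13)*(-1)) + 134)² = ((0 - 1*13) + 134)² = ((0 - 13) + 134)² = (-13 + 134)² = 121² = 14641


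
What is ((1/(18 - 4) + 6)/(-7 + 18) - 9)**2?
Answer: 1692601/23716 ≈ 71.370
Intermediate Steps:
((1/(18 - 4) + 6)/(-7 + 18) - 9)**2 = ((1/14 + 6)/11 - 9)**2 = ((1/14 + 6)*(1/11) - 9)**2 = ((85/14)*(1/11) - 9)**2 = (85/154 - 9)**2 = (-1301/154)**2 = 1692601/23716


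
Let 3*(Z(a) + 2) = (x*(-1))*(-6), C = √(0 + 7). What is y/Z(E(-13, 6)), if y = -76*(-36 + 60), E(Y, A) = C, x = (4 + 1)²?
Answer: -38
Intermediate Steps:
x = 25 (x = 5² = 25)
C = √7 ≈ 2.6458
E(Y, A) = √7
y = -1824 (y = -76*24 = -1824)
Z(a) = 48 (Z(a) = -2 + ((25*(-1))*(-6))/3 = -2 + (-25*(-6))/3 = -2 + (⅓)*150 = -2 + 50 = 48)
y/Z(E(-13, 6)) = -1824/48 = -1824*1/48 = -38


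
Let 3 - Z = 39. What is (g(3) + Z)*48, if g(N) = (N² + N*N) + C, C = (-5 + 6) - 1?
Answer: -864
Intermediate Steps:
C = 0 (C = 1 - 1 = 0)
Z = -36 (Z = 3 - 1*39 = 3 - 39 = -36)
g(N) = 2*N² (g(N) = (N² + N*N) + 0 = (N² + N²) + 0 = 2*N² + 0 = 2*N²)
(g(3) + Z)*48 = (2*3² - 36)*48 = (2*9 - 36)*48 = (18 - 36)*48 = -18*48 = -864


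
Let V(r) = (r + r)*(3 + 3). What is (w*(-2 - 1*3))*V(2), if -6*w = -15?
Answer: -300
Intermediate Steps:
w = 5/2 (w = -⅙*(-15) = 5/2 ≈ 2.5000)
V(r) = 12*r (V(r) = (2*r)*6 = 12*r)
(w*(-2 - 1*3))*V(2) = (5*(-2 - 1*3)/2)*(12*2) = (5*(-2 - 3)/2)*24 = ((5/2)*(-5))*24 = -25/2*24 = -300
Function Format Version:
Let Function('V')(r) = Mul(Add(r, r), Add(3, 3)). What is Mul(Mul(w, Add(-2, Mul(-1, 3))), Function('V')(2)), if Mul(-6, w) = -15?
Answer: -300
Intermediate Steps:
w = Rational(5, 2) (w = Mul(Rational(-1, 6), -15) = Rational(5, 2) ≈ 2.5000)
Function('V')(r) = Mul(12, r) (Function('V')(r) = Mul(Mul(2, r), 6) = Mul(12, r))
Mul(Mul(w, Add(-2, Mul(-1, 3))), Function('V')(2)) = Mul(Mul(Rational(5, 2), Add(-2, Mul(-1, 3))), Mul(12, 2)) = Mul(Mul(Rational(5, 2), Add(-2, -3)), 24) = Mul(Mul(Rational(5, 2), -5), 24) = Mul(Rational(-25, 2), 24) = -300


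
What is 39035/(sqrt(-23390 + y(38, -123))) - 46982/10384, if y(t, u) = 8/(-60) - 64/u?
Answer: -23491/5192 - 39035*I*sqrt(2211634095)/7192306 ≈ -4.5245 - 255.24*I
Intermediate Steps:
y(t, u) = -2/15 - 64/u (y(t, u) = 8*(-1/60) - 64/u = -2/15 - 64/u)
39035/(sqrt(-23390 + y(38, -123))) - 46982/10384 = 39035/(sqrt(-23390 + (-2/15 - 64/(-123)))) - 46982/10384 = 39035/(sqrt(-23390 + (-2/15 - 64*(-1/123)))) - 46982*1/10384 = 39035/(sqrt(-23390 + (-2/15 + 64/123))) - 23491/5192 = 39035/(sqrt(-23390 + 238/615)) - 23491/5192 = 39035/(sqrt(-14384612/615)) - 23491/5192 = 39035/((2*I*sqrt(2211634095)/615)) - 23491/5192 = 39035*(-I*sqrt(2211634095)/7192306) - 23491/5192 = -39035*I*sqrt(2211634095)/7192306 - 23491/5192 = -23491/5192 - 39035*I*sqrt(2211634095)/7192306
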